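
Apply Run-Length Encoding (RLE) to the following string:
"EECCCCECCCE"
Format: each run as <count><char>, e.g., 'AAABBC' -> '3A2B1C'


Scanning runs left to right:
  i=0: run of 'E' x 2 -> '2E'
  i=2: run of 'C' x 4 -> '4C'
  i=6: run of 'E' x 1 -> '1E'
  i=7: run of 'C' x 3 -> '3C'
  i=10: run of 'E' x 1 -> '1E'

RLE = 2E4C1E3C1E


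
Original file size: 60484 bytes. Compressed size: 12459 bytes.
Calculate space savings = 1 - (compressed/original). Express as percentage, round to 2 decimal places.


ratio = compressed/original = 12459/60484 = 0.205988
savings = 1 - ratio = 1 - 0.205988 = 0.794012
as a percentage: 0.794012 * 100 = 79.4%

Space savings = 1 - 12459/60484 = 79.4%


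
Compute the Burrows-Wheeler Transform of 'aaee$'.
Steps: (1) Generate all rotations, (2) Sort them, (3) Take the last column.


Rotations (sorted):
  0: $aaee -> last char: e
  1: aaee$ -> last char: $
  2: aee$a -> last char: a
  3: e$aae -> last char: e
  4: ee$aa -> last char: a


BWT = e$aea


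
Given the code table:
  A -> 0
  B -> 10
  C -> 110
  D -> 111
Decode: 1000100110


Decoding:
10 -> B
0 -> A
0 -> A
10 -> B
0 -> A
110 -> C


Result: BAABAC


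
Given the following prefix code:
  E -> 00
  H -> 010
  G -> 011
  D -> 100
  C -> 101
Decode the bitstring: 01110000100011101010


Decoding step by step:
Bits 011 -> G
Bits 100 -> D
Bits 00 -> E
Bits 100 -> D
Bits 011 -> G
Bits 101 -> C
Bits 010 -> H


Decoded message: GDEDGCH


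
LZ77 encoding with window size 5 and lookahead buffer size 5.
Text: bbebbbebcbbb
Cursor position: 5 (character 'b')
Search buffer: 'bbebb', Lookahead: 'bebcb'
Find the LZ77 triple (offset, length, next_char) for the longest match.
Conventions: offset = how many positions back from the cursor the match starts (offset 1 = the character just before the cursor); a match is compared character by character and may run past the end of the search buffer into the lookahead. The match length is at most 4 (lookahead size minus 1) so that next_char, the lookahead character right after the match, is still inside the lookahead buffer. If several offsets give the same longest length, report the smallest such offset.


Try each offset into the search buffer:
  offset=1 (pos 4, char 'b'): match length 1
  offset=2 (pos 3, char 'b'): match length 1
  offset=3 (pos 2, char 'e'): match length 0
  offset=4 (pos 1, char 'b'): match length 3
  offset=5 (pos 0, char 'b'): match length 1
Longest match has length 3 at offset 4.
next_char = character at position 5 + 3 = 8 -> 'c'

Best match: offset=4, length=3 (matching 'beb' starting at position 1)
LZ77 triple: (4, 3, 'c')


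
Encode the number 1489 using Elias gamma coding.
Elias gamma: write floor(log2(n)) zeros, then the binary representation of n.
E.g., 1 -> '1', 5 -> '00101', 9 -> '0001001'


num_bits = floor(log2(1489)) + 1 = 11
leading_zeros = num_bits - 1 = 10
binary(1489) = 10111010001

Elias gamma(1489) = '0000000000' + '10111010001' = 000000000010111010001 (21 bits)


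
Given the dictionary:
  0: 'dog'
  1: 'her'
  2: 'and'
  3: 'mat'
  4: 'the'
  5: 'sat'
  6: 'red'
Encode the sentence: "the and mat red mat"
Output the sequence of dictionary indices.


Look up each word in the dictionary:
  'the' -> 4
  'and' -> 2
  'mat' -> 3
  'red' -> 6
  'mat' -> 3

Encoded: [4, 2, 3, 6, 3]


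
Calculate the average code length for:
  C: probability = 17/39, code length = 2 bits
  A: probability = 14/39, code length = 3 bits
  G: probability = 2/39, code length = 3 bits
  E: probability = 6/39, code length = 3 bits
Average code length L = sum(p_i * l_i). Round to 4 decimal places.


Weighted contributions p_i * l_i:
  C: (17/39) * 2 = 34/39
  A: (14/39) * 3 = 42/39
  G: (2/39) * 3 = 6/39
  E: (6/39) * 3 = 18/39
Sum = (34 + 42 + 6 + 18)/39 = 100/39

L = 100/39 = 2.5641 bits/symbol


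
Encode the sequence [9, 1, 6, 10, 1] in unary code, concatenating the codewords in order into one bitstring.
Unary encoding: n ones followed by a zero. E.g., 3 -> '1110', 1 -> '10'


Encode each number as n ones followed by a terminating 0:
  9 -> 1111111110 (10 bits)
  1 -> 10 (2 bits)
  6 -> 1111110 (7 bits)
  10 -> 11111111110 (11 bits)
  1 -> 10 (2 bits)
Total length = 10 + 2 + 7 + 11 + 2 = 32 bits.

Unary([9, 1, 6, 10, 1]) = 11111111101011111101111111111010 (32 bits)


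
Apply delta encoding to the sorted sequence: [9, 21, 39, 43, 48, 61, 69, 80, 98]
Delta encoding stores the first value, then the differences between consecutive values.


First value: 9
Deltas:
  21 - 9 = 12
  39 - 21 = 18
  43 - 39 = 4
  48 - 43 = 5
  61 - 48 = 13
  69 - 61 = 8
  80 - 69 = 11
  98 - 80 = 18


Delta encoded: [9, 12, 18, 4, 5, 13, 8, 11, 18]


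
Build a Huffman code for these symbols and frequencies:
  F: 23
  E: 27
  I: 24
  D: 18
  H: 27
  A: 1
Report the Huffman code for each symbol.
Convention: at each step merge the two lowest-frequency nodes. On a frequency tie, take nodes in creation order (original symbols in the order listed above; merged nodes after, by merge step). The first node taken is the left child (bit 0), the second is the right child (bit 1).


Huffman tree construction:
Step 1: Merge A(1) + D(18) = 19
Step 2: Merge (A+D)(19) + F(23) = 42
Step 3: Merge I(24) + E(27) = 51
Step 4: Merge H(27) + ((A+D)+F)(42) = 69
Step 5: Merge (I+E)(51) + (H+((A+D)+F))(69) = 120
Read each symbol's code off the tree from the root (left child = 0, right child = 1).

Codes:
  F: 111 (length 3)
  E: 01 (length 2)
  I: 00 (length 2)
  D: 1101 (length 4)
  H: 10 (length 2)
  A: 1100 (length 4)
Average code length: 301/120 = 2.5083 bits/symbol


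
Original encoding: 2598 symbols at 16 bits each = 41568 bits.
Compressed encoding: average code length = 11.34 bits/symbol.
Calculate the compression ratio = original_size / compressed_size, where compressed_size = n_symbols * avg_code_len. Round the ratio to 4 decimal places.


original_size = n_symbols * orig_bits = 2598 * 16 = 41568 bits
compressed_size = n_symbols * avg_code_len = 2598 * 11.34 = 29461.32 bits
ratio = original_size / compressed_size = 41568 / 29461.32 = 1.4109

Compression ratio = 1.4109


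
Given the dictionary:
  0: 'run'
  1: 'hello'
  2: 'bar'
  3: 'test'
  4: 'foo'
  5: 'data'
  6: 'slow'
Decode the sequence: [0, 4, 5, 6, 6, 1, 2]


Look up each index in the dictionary:
  0 -> 'run'
  4 -> 'foo'
  5 -> 'data'
  6 -> 'slow'
  6 -> 'slow'
  1 -> 'hello'
  2 -> 'bar'

Decoded: "run foo data slow slow hello bar"


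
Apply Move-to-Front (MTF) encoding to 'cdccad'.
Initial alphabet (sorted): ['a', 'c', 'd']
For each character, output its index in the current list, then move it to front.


MTF encoding:
'c': index 1 in ['a', 'c', 'd'] -> ['c', 'a', 'd']
'd': index 2 in ['c', 'a', 'd'] -> ['d', 'c', 'a']
'c': index 1 in ['d', 'c', 'a'] -> ['c', 'd', 'a']
'c': index 0 in ['c', 'd', 'a'] -> ['c', 'd', 'a']
'a': index 2 in ['c', 'd', 'a'] -> ['a', 'c', 'd']
'd': index 2 in ['a', 'c', 'd'] -> ['d', 'a', 'c']


Output: [1, 2, 1, 0, 2, 2]


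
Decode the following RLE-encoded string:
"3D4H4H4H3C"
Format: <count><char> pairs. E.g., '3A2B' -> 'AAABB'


Expanding each <count><char> pair:
  3D -> 'DDD'
  4H -> 'HHHH'
  4H -> 'HHHH'
  4H -> 'HHHH'
  3C -> 'CCC'

Decoded = DDDHHHHHHHHHHHHCCC


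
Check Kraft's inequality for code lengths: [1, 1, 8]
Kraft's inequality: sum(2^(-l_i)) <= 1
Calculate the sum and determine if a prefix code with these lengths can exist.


Sum = 2^(-1) + 2^(-1) + 2^(-8)
    = 0.5 + 0.5 + 0.00390625
    = 257/256 = 1.00390625
Since 1.00390625 > 1, Kraft's inequality is NOT satisfied.
A prefix code with these lengths CANNOT exist.

Kraft sum = 1.00390625. Not satisfied.


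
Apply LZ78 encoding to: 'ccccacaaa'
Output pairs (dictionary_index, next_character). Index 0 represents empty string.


LZ78 encoding steps:
Dictionary: {0: ''}
Step 1: w='' (idx 0), next='c' -> output (0, 'c'), add 'c' as idx 1
Step 2: w='c' (idx 1), next='c' -> output (1, 'c'), add 'cc' as idx 2
Step 3: w='c' (idx 1), next='a' -> output (1, 'a'), add 'ca' as idx 3
Step 4: w='ca' (idx 3), next='a' -> output (3, 'a'), add 'caa' as idx 4
Step 5: w='' (idx 0), next='a' -> output (0, 'a'), add 'a' as idx 5


Encoded: [(0, 'c'), (1, 'c'), (1, 'a'), (3, 'a'), (0, 'a')]


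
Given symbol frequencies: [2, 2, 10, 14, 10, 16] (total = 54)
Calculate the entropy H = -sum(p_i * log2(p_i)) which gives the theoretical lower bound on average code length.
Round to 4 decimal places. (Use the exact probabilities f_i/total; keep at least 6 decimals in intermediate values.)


Per-symbol terms -p_i * log2(p_i) with p_i = f_i/54:
  p = 2/54 = 0.037037: log2(p) = -4.754888, -p*log2(p) = 0.176107
  p = 2/54 = 0.037037: log2(p) = -4.754888, -p*log2(p) = 0.176107
  p = 10/54 = 0.185185: log2(p) = -2.432959, -p*log2(p) = 0.450548
  p = 14/54 = 0.259259: log2(p) = -1.947533, -p*log2(p) = 0.504916
  p = 10/54 = 0.185185: log2(p) = -2.432959, -p*log2(p) = 0.450548
  p = 16/54 = 0.296296: log2(p) = -1.754888, -p*log2(p) = 0.519967
H = 0.176107 + 0.176107 + 0.450548 + 0.504916 + 0.450548 + 0.519967 = 2.278193

H = 2.2782 bits/symbol


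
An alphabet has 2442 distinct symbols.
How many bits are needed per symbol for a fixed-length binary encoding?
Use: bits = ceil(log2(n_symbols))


log2(2442) = 11.2538
Bracket: 2^11 = 2048 < 2442 <= 2^12 = 4096
So ceil(log2(2442)) = 12

bits = ceil(log2(2442)) = ceil(11.2538) = 12 bits


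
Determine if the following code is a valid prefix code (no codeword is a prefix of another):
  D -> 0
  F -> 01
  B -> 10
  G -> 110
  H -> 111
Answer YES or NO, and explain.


Checking each pair (does one codeword prefix another?):
  D='0' vs F='01': prefix -- VIOLATION

NO -- this is NOT a valid prefix code. D (0) is a prefix of F (01).


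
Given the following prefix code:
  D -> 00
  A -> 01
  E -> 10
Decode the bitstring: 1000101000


Decoding step by step:
Bits 10 -> E
Bits 00 -> D
Bits 10 -> E
Bits 10 -> E
Bits 00 -> D


Decoded message: EDEED


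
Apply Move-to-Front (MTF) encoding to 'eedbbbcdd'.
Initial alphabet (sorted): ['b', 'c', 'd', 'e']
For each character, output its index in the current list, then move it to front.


MTF encoding:
'e': index 3 in ['b', 'c', 'd', 'e'] -> ['e', 'b', 'c', 'd']
'e': index 0 in ['e', 'b', 'c', 'd'] -> ['e', 'b', 'c', 'd']
'd': index 3 in ['e', 'b', 'c', 'd'] -> ['d', 'e', 'b', 'c']
'b': index 2 in ['d', 'e', 'b', 'c'] -> ['b', 'd', 'e', 'c']
'b': index 0 in ['b', 'd', 'e', 'c'] -> ['b', 'd', 'e', 'c']
'b': index 0 in ['b', 'd', 'e', 'c'] -> ['b', 'd', 'e', 'c']
'c': index 3 in ['b', 'd', 'e', 'c'] -> ['c', 'b', 'd', 'e']
'd': index 2 in ['c', 'b', 'd', 'e'] -> ['d', 'c', 'b', 'e']
'd': index 0 in ['d', 'c', 'b', 'e'] -> ['d', 'c', 'b', 'e']


Output: [3, 0, 3, 2, 0, 0, 3, 2, 0]


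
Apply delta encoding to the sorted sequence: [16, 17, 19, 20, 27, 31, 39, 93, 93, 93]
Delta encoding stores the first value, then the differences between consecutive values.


First value: 16
Deltas:
  17 - 16 = 1
  19 - 17 = 2
  20 - 19 = 1
  27 - 20 = 7
  31 - 27 = 4
  39 - 31 = 8
  93 - 39 = 54
  93 - 93 = 0
  93 - 93 = 0


Delta encoded: [16, 1, 2, 1, 7, 4, 8, 54, 0, 0]


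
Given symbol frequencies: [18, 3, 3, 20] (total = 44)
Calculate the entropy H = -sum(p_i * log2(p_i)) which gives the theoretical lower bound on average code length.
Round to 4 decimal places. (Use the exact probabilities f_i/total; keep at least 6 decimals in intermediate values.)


Per-symbol terms -p_i * log2(p_i) with p_i = f_i/44:
  p = 18/44 = 0.409091: log2(p) = -1.289507, -p*log2(p) = 0.527525
  p = 3/44 = 0.068182: log2(p) = -3.874469, -p*log2(p) = 0.264168
  p = 3/44 = 0.068182: log2(p) = -3.874469, -p*log2(p) = 0.264168
  p = 20/44 = 0.454545: log2(p) = -1.137504, -p*log2(p) = 0.517047
H = 0.527525 + 0.264168 + 0.264168 + 0.517047 = 1.572908

H = 1.5729 bits/symbol


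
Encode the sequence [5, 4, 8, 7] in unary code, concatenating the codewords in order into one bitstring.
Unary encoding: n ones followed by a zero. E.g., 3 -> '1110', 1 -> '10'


Encode each number as n ones followed by a terminating 0:
  5 -> 111110 (6 bits)
  4 -> 11110 (5 bits)
  8 -> 111111110 (9 bits)
  7 -> 11111110 (8 bits)
Total length = 6 + 5 + 9 + 8 = 28 bits.

Unary([5, 4, 8, 7]) = 1111101111011111111011111110 (28 bits)


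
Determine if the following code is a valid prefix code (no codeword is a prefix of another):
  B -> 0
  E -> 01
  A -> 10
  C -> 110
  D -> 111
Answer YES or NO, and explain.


Checking each pair (does one codeword prefix another?):
  B='0' vs E='01': prefix -- VIOLATION

NO -- this is NOT a valid prefix code. B (0) is a prefix of E (01).


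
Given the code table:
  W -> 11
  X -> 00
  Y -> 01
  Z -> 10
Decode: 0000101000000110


Decoding:
00 -> X
00 -> X
10 -> Z
10 -> Z
00 -> X
00 -> X
01 -> Y
10 -> Z


Result: XXZZXXYZ


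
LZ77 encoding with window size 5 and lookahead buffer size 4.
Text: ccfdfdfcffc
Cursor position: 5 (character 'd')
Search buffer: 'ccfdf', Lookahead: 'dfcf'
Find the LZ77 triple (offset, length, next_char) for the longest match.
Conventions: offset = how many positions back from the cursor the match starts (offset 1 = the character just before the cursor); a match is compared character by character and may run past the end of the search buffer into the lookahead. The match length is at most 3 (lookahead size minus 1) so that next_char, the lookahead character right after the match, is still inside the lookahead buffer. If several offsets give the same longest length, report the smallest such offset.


Try each offset into the search buffer:
  offset=1 (pos 4, char 'f'): match length 0
  offset=2 (pos 3, char 'd'): match length 2
  offset=3 (pos 2, char 'f'): match length 0
  offset=4 (pos 1, char 'c'): match length 0
  offset=5 (pos 0, char 'c'): match length 0
Longest match has length 2 at offset 2.
next_char = character at position 5 + 2 = 7 -> 'c'

Best match: offset=2, length=2 (matching 'df' starting at position 3)
LZ77 triple: (2, 2, 'c')


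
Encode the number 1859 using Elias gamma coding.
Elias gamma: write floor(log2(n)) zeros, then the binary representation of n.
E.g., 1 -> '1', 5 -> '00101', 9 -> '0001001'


num_bits = floor(log2(1859)) + 1 = 11
leading_zeros = num_bits - 1 = 10
binary(1859) = 11101000011

Elias gamma(1859) = '0000000000' + '11101000011' = 000000000011101000011 (21 bits)


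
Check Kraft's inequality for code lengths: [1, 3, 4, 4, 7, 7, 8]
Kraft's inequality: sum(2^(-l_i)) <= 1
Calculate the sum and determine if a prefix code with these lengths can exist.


Sum = 2^(-1) + 2^(-3) + 2^(-4) + 2^(-4) + 2^(-7) + 2^(-7) + 2^(-8)
    = 0.5 + 0.125 + 0.0625 + 0.0625 + 0.0078125 + 0.0078125 + 0.00390625
    = 197/256 = 0.76953125
Since 0.76953125 <= 1, Kraft's inequality IS satisfied.
A prefix code with these lengths CAN exist.

Kraft sum = 0.76953125. Satisfied.


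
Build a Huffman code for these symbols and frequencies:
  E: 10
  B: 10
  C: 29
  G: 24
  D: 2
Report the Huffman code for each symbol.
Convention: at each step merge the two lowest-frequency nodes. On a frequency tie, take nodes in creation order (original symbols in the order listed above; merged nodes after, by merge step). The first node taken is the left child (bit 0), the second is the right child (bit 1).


Huffman tree construction:
Step 1: Merge D(2) + E(10) = 12
Step 2: Merge B(10) + (D+E)(12) = 22
Step 3: Merge (B+(D+E))(22) + G(24) = 46
Step 4: Merge C(29) + ((B+(D+E))+G)(46) = 75
Read each symbol's code off the tree from the root (left child = 0, right child = 1).

Codes:
  E: 1011 (length 4)
  B: 100 (length 3)
  C: 0 (length 1)
  G: 11 (length 2)
  D: 1010 (length 4)
Average code length: 155/75 = 2.0667 bits/symbol


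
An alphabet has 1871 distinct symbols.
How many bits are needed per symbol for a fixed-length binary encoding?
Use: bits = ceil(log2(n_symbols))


log2(1871) = 10.8696
Bracket: 2^10 = 1024 < 1871 <= 2^11 = 2048
So ceil(log2(1871)) = 11

bits = ceil(log2(1871)) = ceil(10.8696) = 11 bits


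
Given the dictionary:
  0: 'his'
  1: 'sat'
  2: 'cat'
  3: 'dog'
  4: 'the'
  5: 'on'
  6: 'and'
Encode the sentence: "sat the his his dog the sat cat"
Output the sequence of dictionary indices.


Look up each word in the dictionary:
  'sat' -> 1
  'the' -> 4
  'his' -> 0
  'his' -> 0
  'dog' -> 3
  'the' -> 4
  'sat' -> 1
  'cat' -> 2

Encoded: [1, 4, 0, 0, 3, 4, 1, 2]


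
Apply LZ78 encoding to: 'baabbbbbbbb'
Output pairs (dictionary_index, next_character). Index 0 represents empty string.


LZ78 encoding steps:
Dictionary: {0: ''}
Step 1: w='' (idx 0), next='b' -> output (0, 'b'), add 'b' as idx 1
Step 2: w='' (idx 0), next='a' -> output (0, 'a'), add 'a' as idx 2
Step 3: w='a' (idx 2), next='b' -> output (2, 'b'), add 'ab' as idx 3
Step 4: w='b' (idx 1), next='b' -> output (1, 'b'), add 'bb' as idx 4
Step 5: w='bb' (idx 4), next='b' -> output (4, 'b'), add 'bbb' as idx 5
Step 6: w='bb' (idx 4), end of input -> output (4, '')


Encoded: [(0, 'b'), (0, 'a'), (2, 'b'), (1, 'b'), (4, 'b'), (4, '')]


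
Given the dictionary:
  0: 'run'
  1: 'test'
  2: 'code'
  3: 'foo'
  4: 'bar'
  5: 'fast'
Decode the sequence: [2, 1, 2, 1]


Look up each index in the dictionary:
  2 -> 'code'
  1 -> 'test'
  2 -> 'code'
  1 -> 'test'

Decoded: "code test code test"


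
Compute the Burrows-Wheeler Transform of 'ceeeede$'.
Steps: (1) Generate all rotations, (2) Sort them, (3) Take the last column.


Rotations (sorted):
  0: $ceeeede -> last char: e
  1: ceeeede$ -> last char: $
  2: de$ceeee -> last char: e
  3: e$ceeeed -> last char: d
  4: ede$ceee -> last char: e
  5: eede$cee -> last char: e
  6: eeede$ce -> last char: e
  7: eeeede$c -> last char: c


BWT = e$edeeec


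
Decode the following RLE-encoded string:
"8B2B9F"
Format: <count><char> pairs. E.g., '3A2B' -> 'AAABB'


Expanding each <count><char> pair:
  8B -> 'BBBBBBBB'
  2B -> 'BB'
  9F -> 'FFFFFFFFF'

Decoded = BBBBBBBBBBFFFFFFFFF


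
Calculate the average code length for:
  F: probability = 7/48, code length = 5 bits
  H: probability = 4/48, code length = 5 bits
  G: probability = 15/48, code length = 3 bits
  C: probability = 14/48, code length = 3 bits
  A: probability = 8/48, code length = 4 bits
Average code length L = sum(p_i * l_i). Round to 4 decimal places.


Weighted contributions p_i * l_i:
  F: (7/48) * 5 = 35/48
  H: (4/48) * 5 = 20/48
  G: (15/48) * 3 = 45/48
  C: (14/48) * 3 = 42/48
  A: (8/48) * 4 = 32/48
Sum = (35 + 20 + 45 + 42 + 32)/48 = 174/48

L = 174/48 = 3.6250 bits/symbol


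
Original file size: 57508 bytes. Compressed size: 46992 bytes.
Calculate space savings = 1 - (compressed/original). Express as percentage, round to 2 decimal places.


ratio = compressed/original = 46992/57508 = 0.817138
savings = 1 - ratio = 1 - 0.817138 = 0.182862
as a percentage: 0.182862 * 100 = 18.29%

Space savings = 1 - 46992/57508 = 18.29%


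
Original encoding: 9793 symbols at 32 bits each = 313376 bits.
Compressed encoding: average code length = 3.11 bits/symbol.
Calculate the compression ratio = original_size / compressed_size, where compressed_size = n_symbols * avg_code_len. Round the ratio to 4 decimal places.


original_size = n_symbols * orig_bits = 9793 * 32 = 313376 bits
compressed_size = n_symbols * avg_code_len = 9793 * 3.11 = 30456.23 bits
ratio = original_size / compressed_size = 313376 / 30456.23 = 10.2894

Compression ratio = 10.2894


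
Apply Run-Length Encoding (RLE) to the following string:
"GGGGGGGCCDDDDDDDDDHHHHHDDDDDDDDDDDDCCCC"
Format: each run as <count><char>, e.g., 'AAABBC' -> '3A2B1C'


Scanning runs left to right:
  i=0: run of 'G' x 7 -> '7G'
  i=7: run of 'C' x 2 -> '2C'
  i=9: run of 'D' x 9 -> '9D'
  i=18: run of 'H' x 5 -> '5H'
  i=23: run of 'D' x 12 -> '12D'
  i=35: run of 'C' x 4 -> '4C'

RLE = 7G2C9D5H12D4C


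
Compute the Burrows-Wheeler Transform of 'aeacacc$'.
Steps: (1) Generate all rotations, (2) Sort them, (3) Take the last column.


Rotations (sorted):
  0: $aeacacc -> last char: c
  1: acacc$ae -> last char: e
  2: acc$aeac -> last char: c
  3: aeacacc$ -> last char: $
  4: c$aeacac -> last char: c
  5: cacc$aea -> last char: a
  6: cc$aeaca -> last char: a
  7: eacacc$a -> last char: a


BWT = cec$caaa


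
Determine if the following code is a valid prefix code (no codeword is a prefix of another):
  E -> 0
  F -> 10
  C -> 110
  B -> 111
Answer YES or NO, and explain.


Checking each pair (does one codeword prefix another?):
  E='0' vs F='10': no prefix
  E='0' vs C='110': no prefix
  E='0' vs B='111': no prefix
  F='10' vs E='0': no prefix
  F='10' vs C='110': no prefix
  F='10' vs B='111': no prefix
  C='110' vs E='0': no prefix
  C='110' vs F='10': no prefix
  C='110' vs B='111': no prefix
  B='111' vs E='0': no prefix
  B='111' vs F='10': no prefix
  B='111' vs C='110': no prefix
No violation found over all pairs.

YES -- this is a valid prefix code. No codeword is a prefix of any other codeword.


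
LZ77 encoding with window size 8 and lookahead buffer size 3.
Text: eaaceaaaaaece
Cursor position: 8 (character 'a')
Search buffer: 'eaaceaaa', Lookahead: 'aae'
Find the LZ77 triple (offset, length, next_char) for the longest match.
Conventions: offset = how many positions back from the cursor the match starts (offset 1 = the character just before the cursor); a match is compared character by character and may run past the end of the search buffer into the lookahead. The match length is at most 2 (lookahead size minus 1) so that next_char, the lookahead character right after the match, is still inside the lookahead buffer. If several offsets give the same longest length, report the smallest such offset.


Try each offset into the search buffer:
  offset=1 (pos 7, char 'a'): match length 2
  offset=2 (pos 6, char 'a'): match length 2
  offset=3 (pos 5, char 'a'): match length 2
  offset=4 (pos 4, char 'e'): match length 0
  offset=5 (pos 3, char 'c'): match length 0
  offset=6 (pos 2, char 'a'): match length 1
  offset=7 (pos 1, char 'a'): match length 2
  offset=8 (pos 0, char 'e'): match length 0
Longest match has length 2, found at offsets 1, 2, 3, 7; take the smallest, offset 1.
next_char = character at position 8 + 2 = 10 -> 'e'

Best match: offset=1, length=2 (matching 'aa' starting at position 7)
LZ77 triple: (1, 2, 'e')


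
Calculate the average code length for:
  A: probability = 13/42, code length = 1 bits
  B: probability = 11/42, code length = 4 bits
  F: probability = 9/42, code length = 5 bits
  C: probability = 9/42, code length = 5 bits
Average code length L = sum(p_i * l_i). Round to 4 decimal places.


Weighted contributions p_i * l_i:
  A: (13/42) * 1 = 13/42
  B: (11/42) * 4 = 44/42
  F: (9/42) * 5 = 45/42
  C: (9/42) * 5 = 45/42
Sum = (13 + 44 + 45 + 45)/42 = 147/42

L = 147/42 = 3.5000 bits/symbol


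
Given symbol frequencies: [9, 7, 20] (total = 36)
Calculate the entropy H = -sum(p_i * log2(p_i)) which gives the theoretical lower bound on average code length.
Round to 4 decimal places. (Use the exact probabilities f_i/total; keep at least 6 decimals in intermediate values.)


Per-symbol terms -p_i * log2(p_i) with p_i = f_i/36:
  p = 9/36 = 0.250000: log2(p) = -2.000000, -p*log2(p) = 0.500000
  p = 7/36 = 0.194444: log2(p) = -2.362570, -p*log2(p) = 0.459389
  p = 20/36 = 0.555556: log2(p) = -0.847997, -p*log2(p) = 0.471109
H = 0.500000 + 0.459389 + 0.471109 = 1.430498

H = 1.4305 bits/symbol


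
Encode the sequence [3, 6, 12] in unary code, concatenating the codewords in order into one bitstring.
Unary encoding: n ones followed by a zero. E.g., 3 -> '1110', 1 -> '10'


Encode each number as n ones followed by a terminating 0:
  3 -> 1110 (4 bits)
  6 -> 1111110 (7 bits)
  12 -> 1111111111110 (13 bits)
Total length = 4 + 7 + 13 = 24 bits.

Unary([3, 6, 12]) = 111011111101111111111110 (24 bits)


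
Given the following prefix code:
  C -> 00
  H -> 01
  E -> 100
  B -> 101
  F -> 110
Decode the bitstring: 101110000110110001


Decoding step by step:
Bits 101 -> B
Bits 110 -> F
Bits 00 -> C
Bits 01 -> H
Bits 101 -> B
Bits 100 -> E
Bits 01 -> H


Decoded message: BFCHBEH


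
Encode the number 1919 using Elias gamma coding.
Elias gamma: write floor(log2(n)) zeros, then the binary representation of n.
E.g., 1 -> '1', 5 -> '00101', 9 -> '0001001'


num_bits = floor(log2(1919)) + 1 = 11
leading_zeros = num_bits - 1 = 10
binary(1919) = 11101111111

Elias gamma(1919) = '0000000000' + '11101111111' = 000000000011101111111 (21 bits)


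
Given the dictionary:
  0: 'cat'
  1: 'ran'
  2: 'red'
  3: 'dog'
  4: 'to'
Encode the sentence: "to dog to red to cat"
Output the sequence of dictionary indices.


Look up each word in the dictionary:
  'to' -> 4
  'dog' -> 3
  'to' -> 4
  'red' -> 2
  'to' -> 4
  'cat' -> 0

Encoded: [4, 3, 4, 2, 4, 0]


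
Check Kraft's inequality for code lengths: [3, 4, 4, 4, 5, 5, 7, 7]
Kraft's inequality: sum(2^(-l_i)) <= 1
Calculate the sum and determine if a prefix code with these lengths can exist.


Sum = 2^(-3) + 2^(-4) + 2^(-4) + 2^(-4) + 2^(-5) + 2^(-5) + 2^(-7) + 2^(-7)
    = 0.125 + 0.0625 + 0.0625 + 0.0625 + 0.03125 + 0.03125 + 0.0078125 + 0.0078125
    = 50/128 = 0.390625
Since 0.390625 <= 1, Kraft's inequality IS satisfied.
A prefix code with these lengths CAN exist.

Kraft sum = 0.390625. Satisfied.


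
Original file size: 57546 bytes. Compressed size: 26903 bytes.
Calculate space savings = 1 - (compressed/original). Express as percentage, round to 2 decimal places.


ratio = compressed/original = 26903/57546 = 0.467504
savings = 1 - ratio = 1 - 0.467504 = 0.532496
as a percentage: 0.532496 * 100 = 53.25%

Space savings = 1 - 26903/57546 = 53.25%


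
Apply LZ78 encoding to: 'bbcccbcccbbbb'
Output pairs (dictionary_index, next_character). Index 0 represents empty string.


LZ78 encoding steps:
Dictionary: {0: ''}
Step 1: w='' (idx 0), next='b' -> output (0, 'b'), add 'b' as idx 1
Step 2: w='b' (idx 1), next='c' -> output (1, 'c'), add 'bc' as idx 2
Step 3: w='' (idx 0), next='c' -> output (0, 'c'), add 'c' as idx 3
Step 4: w='c' (idx 3), next='b' -> output (3, 'b'), add 'cb' as idx 4
Step 5: w='c' (idx 3), next='c' -> output (3, 'c'), add 'cc' as idx 5
Step 6: w='cb' (idx 4), next='b' -> output (4, 'b'), add 'cbb' as idx 6
Step 7: w='b' (idx 1), next='b' -> output (1, 'b'), add 'bb' as idx 7


Encoded: [(0, 'b'), (1, 'c'), (0, 'c'), (3, 'b'), (3, 'c'), (4, 'b'), (1, 'b')]


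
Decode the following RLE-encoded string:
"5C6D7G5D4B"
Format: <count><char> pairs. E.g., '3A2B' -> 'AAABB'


Expanding each <count><char> pair:
  5C -> 'CCCCC'
  6D -> 'DDDDDD'
  7G -> 'GGGGGGG'
  5D -> 'DDDDD'
  4B -> 'BBBB'

Decoded = CCCCCDDDDDDGGGGGGGDDDDDBBBB


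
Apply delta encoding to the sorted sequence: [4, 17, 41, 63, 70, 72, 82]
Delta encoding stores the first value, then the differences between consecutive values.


First value: 4
Deltas:
  17 - 4 = 13
  41 - 17 = 24
  63 - 41 = 22
  70 - 63 = 7
  72 - 70 = 2
  82 - 72 = 10


Delta encoded: [4, 13, 24, 22, 7, 2, 10]


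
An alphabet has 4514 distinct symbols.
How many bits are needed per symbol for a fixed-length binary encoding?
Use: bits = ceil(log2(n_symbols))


log2(4514) = 12.1402
Bracket: 2^12 = 4096 < 4514 <= 2^13 = 8192
So ceil(log2(4514)) = 13

bits = ceil(log2(4514)) = ceil(12.1402) = 13 bits


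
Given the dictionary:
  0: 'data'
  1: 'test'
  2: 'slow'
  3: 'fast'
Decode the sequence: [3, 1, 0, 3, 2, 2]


Look up each index in the dictionary:
  3 -> 'fast'
  1 -> 'test'
  0 -> 'data'
  3 -> 'fast'
  2 -> 'slow'
  2 -> 'slow'

Decoded: "fast test data fast slow slow"


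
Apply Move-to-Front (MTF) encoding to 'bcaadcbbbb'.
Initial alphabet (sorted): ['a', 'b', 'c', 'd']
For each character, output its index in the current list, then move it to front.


MTF encoding:
'b': index 1 in ['a', 'b', 'c', 'd'] -> ['b', 'a', 'c', 'd']
'c': index 2 in ['b', 'a', 'c', 'd'] -> ['c', 'b', 'a', 'd']
'a': index 2 in ['c', 'b', 'a', 'd'] -> ['a', 'c', 'b', 'd']
'a': index 0 in ['a', 'c', 'b', 'd'] -> ['a', 'c', 'b', 'd']
'd': index 3 in ['a', 'c', 'b', 'd'] -> ['d', 'a', 'c', 'b']
'c': index 2 in ['d', 'a', 'c', 'b'] -> ['c', 'd', 'a', 'b']
'b': index 3 in ['c', 'd', 'a', 'b'] -> ['b', 'c', 'd', 'a']
'b': index 0 in ['b', 'c', 'd', 'a'] -> ['b', 'c', 'd', 'a']
'b': index 0 in ['b', 'c', 'd', 'a'] -> ['b', 'c', 'd', 'a']
'b': index 0 in ['b', 'c', 'd', 'a'] -> ['b', 'c', 'd', 'a']


Output: [1, 2, 2, 0, 3, 2, 3, 0, 0, 0]


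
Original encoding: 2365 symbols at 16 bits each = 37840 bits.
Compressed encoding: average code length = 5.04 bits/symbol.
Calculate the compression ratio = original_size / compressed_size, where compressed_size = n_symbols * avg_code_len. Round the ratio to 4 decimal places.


original_size = n_symbols * orig_bits = 2365 * 16 = 37840 bits
compressed_size = n_symbols * avg_code_len = 2365 * 5.04 = 11919.6 bits
ratio = original_size / compressed_size = 37840 / 11919.6 = 3.1746

Compression ratio = 3.1746


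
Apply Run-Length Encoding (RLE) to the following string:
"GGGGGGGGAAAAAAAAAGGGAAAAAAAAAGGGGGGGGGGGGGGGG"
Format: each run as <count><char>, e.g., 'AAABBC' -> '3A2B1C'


Scanning runs left to right:
  i=0: run of 'G' x 8 -> '8G'
  i=8: run of 'A' x 9 -> '9A'
  i=17: run of 'G' x 3 -> '3G'
  i=20: run of 'A' x 9 -> '9A'
  i=29: run of 'G' x 16 -> '16G'

RLE = 8G9A3G9A16G


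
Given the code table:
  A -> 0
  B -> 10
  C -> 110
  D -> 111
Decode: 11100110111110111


Decoding:
111 -> D
0 -> A
0 -> A
110 -> C
111 -> D
110 -> C
111 -> D


Result: DAACDCD


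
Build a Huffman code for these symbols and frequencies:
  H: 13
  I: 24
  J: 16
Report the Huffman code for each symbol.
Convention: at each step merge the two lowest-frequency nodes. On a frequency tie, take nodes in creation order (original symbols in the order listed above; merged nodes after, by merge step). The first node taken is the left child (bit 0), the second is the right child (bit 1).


Huffman tree construction:
Step 1: Merge H(13) + J(16) = 29
Step 2: Merge I(24) + (H+J)(29) = 53
Read each symbol's code off the tree from the root (left child = 0, right child = 1).

Codes:
  H: 10 (length 2)
  I: 0 (length 1)
  J: 11 (length 2)
Average code length: 82/53 = 1.5472 bits/symbol


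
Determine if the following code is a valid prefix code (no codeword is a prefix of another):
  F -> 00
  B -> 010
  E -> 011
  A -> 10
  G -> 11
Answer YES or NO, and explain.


Checking each pair (does one codeword prefix another?):
  F='00' vs B='010': no prefix
  F='00' vs E='011': no prefix
  F='00' vs A='10': no prefix
  F='00' vs G='11': no prefix
  B='010' vs F='00': no prefix
  B='010' vs E='011': no prefix
  B='010' vs A='10': no prefix
  B='010' vs G='11': no prefix
  E='011' vs F='00': no prefix
  E='011' vs B='010': no prefix
  E='011' vs A='10': no prefix
  E='011' vs G='11': no prefix
  A='10' vs F='00': no prefix
  A='10' vs B='010': no prefix
  A='10' vs E='011': no prefix
  A='10' vs G='11': no prefix
  G='11' vs F='00': no prefix
  G='11' vs B='010': no prefix
  G='11' vs E='011': no prefix
  G='11' vs A='10': no prefix
No violation found over all pairs.

YES -- this is a valid prefix code. No codeword is a prefix of any other codeword.


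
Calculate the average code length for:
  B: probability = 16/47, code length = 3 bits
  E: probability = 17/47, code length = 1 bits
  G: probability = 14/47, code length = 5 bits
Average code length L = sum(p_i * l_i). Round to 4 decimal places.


Weighted contributions p_i * l_i:
  B: (16/47) * 3 = 48/47
  E: (17/47) * 1 = 17/47
  G: (14/47) * 5 = 70/47
Sum = (48 + 17 + 70)/47 = 135/47

L = 135/47 = 2.8723 bits/symbol


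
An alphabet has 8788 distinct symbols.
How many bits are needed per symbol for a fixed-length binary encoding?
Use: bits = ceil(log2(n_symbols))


log2(8788) = 13.1013
Bracket: 2^13 = 8192 < 8788 <= 2^14 = 16384
So ceil(log2(8788)) = 14

bits = ceil(log2(8788)) = ceil(13.1013) = 14 bits


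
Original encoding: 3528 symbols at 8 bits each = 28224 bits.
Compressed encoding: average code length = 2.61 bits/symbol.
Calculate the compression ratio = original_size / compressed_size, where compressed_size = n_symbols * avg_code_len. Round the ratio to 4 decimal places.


original_size = n_symbols * orig_bits = 3528 * 8 = 28224 bits
compressed_size = n_symbols * avg_code_len = 3528 * 2.61 = 9208.08 bits
ratio = original_size / compressed_size = 28224 / 9208.08 = 3.0651

Compression ratio = 3.0651


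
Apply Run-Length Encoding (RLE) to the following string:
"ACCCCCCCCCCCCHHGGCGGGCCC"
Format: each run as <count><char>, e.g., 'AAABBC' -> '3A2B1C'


Scanning runs left to right:
  i=0: run of 'A' x 1 -> '1A'
  i=1: run of 'C' x 12 -> '12C'
  i=13: run of 'H' x 2 -> '2H'
  i=15: run of 'G' x 2 -> '2G'
  i=17: run of 'C' x 1 -> '1C'
  i=18: run of 'G' x 3 -> '3G'
  i=21: run of 'C' x 3 -> '3C'

RLE = 1A12C2H2G1C3G3C


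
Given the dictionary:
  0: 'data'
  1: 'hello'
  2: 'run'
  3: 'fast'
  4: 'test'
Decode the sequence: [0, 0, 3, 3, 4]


Look up each index in the dictionary:
  0 -> 'data'
  0 -> 'data'
  3 -> 'fast'
  3 -> 'fast'
  4 -> 'test'

Decoded: "data data fast fast test"


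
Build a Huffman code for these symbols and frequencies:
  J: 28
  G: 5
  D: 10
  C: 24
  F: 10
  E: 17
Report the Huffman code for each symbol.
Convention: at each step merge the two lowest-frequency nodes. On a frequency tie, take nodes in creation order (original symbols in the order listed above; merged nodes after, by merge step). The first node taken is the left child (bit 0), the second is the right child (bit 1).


Huffman tree construction:
Step 1: Merge G(5) + D(10) = 15
Step 2: Merge F(10) + (G+D)(15) = 25
Step 3: Merge E(17) + C(24) = 41
Step 4: Merge (F+(G+D))(25) + J(28) = 53
Step 5: Merge (E+C)(41) + ((F+(G+D))+J)(53) = 94
Read each symbol's code off the tree from the root (left child = 0, right child = 1).

Codes:
  J: 11 (length 2)
  G: 1010 (length 4)
  D: 1011 (length 4)
  C: 01 (length 2)
  F: 100 (length 3)
  E: 00 (length 2)
Average code length: 228/94 = 2.4255 bits/symbol


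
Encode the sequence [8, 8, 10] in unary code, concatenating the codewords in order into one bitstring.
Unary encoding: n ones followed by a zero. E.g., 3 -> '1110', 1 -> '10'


Encode each number as n ones followed by a terminating 0:
  8 -> 111111110 (9 bits)
  8 -> 111111110 (9 bits)
  10 -> 11111111110 (11 bits)
Total length = 9 + 9 + 11 = 29 bits.

Unary([8, 8, 10]) = 11111111011111111011111111110 (29 bits)


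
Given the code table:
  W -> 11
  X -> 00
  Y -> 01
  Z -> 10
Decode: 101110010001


Decoding:
10 -> Z
11 -> W
10 -> Z
01 -> Y
00 -> X
01 -> Y


Result: ZWZYXY


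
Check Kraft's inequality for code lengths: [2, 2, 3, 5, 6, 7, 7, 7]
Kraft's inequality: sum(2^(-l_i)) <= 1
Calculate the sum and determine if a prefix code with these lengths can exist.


Sum = 2^(-2) + 2^(-2) + 2^(-3) + 2^(-5) + 2^(-6) + 2^(-7) + 2^(-7) + 2^(-7)
    = 0.25 + 0.25 + 0.125 + 0.03125 + 0.015625 + 0.0078125 + 0.0078125 + 0.0078125
    = 89/128 = 0.6953125
Since 0.6953125 <= 1, Kraft's inequality IS satisfied.
A prefix code with these lengths CAN exist.

Kraft sum = 0.6953125. Satisfied.


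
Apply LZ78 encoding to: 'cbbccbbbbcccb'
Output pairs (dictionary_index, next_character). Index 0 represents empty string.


LZ78 encoding steps:
Dictionary: {0: ''}
Step 1: w='' (idx 0), next='c' -> output (0, 'c'), add 'c' as idx 1
Step 2: w='' (idx 0), next='b' -> output (0, 'b'), add 'b' as idx 2
Step 3: w='b' (idx 2), next='c' -> output (2, 'c'), add 'bc' as idx 3
Step 4: w='c' (idx 1), next='b' -> output (1, 'b'), add 'cb' as idx 4
Step 5: w='b' (idx 2), next='b' -> output (2, 'b'), add 'bb' as idx 5
Step 6: w='bc' (idx 3), next='c' -> output (3, 'c'), add 'bcc' as idx 6
Step 7: w='cb' (idx 4), end of input -> output (4, '')


Encoded: [(0, 'c'), (0, 'b'), (2, 'c'), (1, 'b'), (2, 'b'), (3, 'c'), (4, '')]


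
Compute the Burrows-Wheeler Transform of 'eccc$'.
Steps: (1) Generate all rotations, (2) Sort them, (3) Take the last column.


Rotations (sorted):
  0: $eccc -> last char: c
  1: c$ecc -> last char: c
  2: cc$ec -> last char: c
  3: ccc$e -> last char: e
  4: eccc$ -> last char: $


BWT = ccce$


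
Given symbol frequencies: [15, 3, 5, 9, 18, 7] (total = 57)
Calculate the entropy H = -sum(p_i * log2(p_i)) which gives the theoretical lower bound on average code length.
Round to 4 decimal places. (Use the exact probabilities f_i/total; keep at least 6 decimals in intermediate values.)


Per-symbol terms -p_i * log2(p_i) with p_i = f_i/57:
  p = 15/57 = 0.263158: log2(p) = -1.925999, -p*log2(p) = 0.506842
  p = 3/57 = 0.052632: log2(p) = -4.247928, -p*log2(p) = 0.223575
  p = 5/57 = 0.087719: log2(p) = -3.510962, -p*log2(p) = 0.307979
  p = 9/57 = 0.157895: log2(p) = -2.662965, -p*log2(p) = 0.420468
  p = 18/57 = 0.315789: log2(p) = -1.662965, -p*log2(p) = 0.525147
  p = 7/57 = 0.122807: log2(p) = -3.025535, -p*log2(p) = 0.371557
H = 0.506842 + 0.223575 + 0.307979 + 0.420468 + 0.525147 + 0.371557 = 2.355568

H = 2.3556 bits/symbol


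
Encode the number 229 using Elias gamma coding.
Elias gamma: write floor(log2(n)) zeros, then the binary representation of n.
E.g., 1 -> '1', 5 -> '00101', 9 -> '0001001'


num_bits = floor(log2(229)) + 1 = 8
leading_zeros = num_bits - 1 = 7
binary(229) = 11100101

Elias gamma(229) = '0000000' + '11100101' = 000000011100101 (15 bits)


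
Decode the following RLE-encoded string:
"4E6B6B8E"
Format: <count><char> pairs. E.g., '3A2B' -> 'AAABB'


Expanding each <count><char> pair:
  4E -> 'EEEE'
  6B -> 'BBBBBB'
  6B -> 'BBBBBB'
  8E -> 'EEEEEEEE'

Decoded = EEEEBBBBBBBBBBBBEEEEEEEE


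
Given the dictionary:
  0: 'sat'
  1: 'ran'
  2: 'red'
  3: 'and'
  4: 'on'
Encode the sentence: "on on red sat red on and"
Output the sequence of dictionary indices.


Look up each word in the dictionary:
  'on' -> 4
  'on' -> 4
  'red' -> 2
  'sat' -> 0
  'red' -> 2
  'on' -> 4
  'and' -> 3

Encoded: [4, 4, 2, 0, 2, 4, 3]


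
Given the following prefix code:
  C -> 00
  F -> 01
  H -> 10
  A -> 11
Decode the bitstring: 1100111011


Decoding step by step:
Bits 11 -> A
Bits 00 -> C
Bits 11 -> A
Bits 10 -> H
Bits 11 -> A


Decoded message: ACAHA


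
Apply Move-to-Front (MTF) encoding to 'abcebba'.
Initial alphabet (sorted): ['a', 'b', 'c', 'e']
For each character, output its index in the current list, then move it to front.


MTF encoding:
'a': index 0 in ['a', 'b', 'c', 'e'] -> ['a', 'b', 'c', 'e']
'b': index 1 in ['a', 'b', 'c', 'e'] -> ['b', 'a', 'c', 'e']
'c': index 2 in ['b', 'a', 'c', 'e'] -> ['c', 'b', 'a', 'e']
'e': index 3 in ['c', 'b', 'a', 'e'] -> ['e', 'c', 'b', 'a']
'b': index 2 in ['e', 'c', 'b', 'a'] -> ['b', 'e', 'c', 'a']
'b': index 0 in ['b', 'e', 'c', 'a'] -> ['b', 'e', 'c', 'a']
'a': index 3 in ['b', 'e', 'c', 'a'] -> ['a', 'b', 'e', 'c']


Output: [0, 1, 2, 3, 2, 0, 3]


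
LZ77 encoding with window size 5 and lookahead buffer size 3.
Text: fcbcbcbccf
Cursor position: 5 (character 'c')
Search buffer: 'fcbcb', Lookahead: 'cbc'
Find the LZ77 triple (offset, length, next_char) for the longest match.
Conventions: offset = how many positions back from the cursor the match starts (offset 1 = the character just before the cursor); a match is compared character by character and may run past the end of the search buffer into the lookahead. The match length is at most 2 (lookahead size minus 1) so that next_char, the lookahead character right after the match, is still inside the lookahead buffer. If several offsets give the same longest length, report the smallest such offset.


Try each offset into the search buffer:
  offset=1 (pos 4, char 'b'): match length 0
  offset=2 (pos 3, char 'c'): match length 2
  offset=3 (pos 2, char 'b'): match length 0
  offset=4 (pos 1, char 'c'): match length 2
  offset=5 (pos 0, char 'f'): match length 0
Longest match has length 2, found at offsets 2, 4; take the smallest, offset 2.
next_char = character at position 5 + 2 = 7 -> 'c'

Best match: offset=2, length=2 (matching 'cb' starting at position 3)
LZ77 triple: (2, 2, 'c')


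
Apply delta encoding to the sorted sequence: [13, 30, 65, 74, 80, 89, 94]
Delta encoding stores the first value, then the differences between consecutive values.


First value: 13
Deltas:
  30 - 13 = 17
  65 - 30 = 35
  74 - 65 = 9
  80 - 74 = 6
  89 - 80 = 9
  94 - 89 = 5


Delta encoded: [13, 17, 35, 9, 6, 9, 5]
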